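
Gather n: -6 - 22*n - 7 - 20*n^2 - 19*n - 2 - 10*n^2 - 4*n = -30*n^2 - 45*n - 15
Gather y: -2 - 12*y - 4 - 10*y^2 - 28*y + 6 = -10*y^2 - 40*y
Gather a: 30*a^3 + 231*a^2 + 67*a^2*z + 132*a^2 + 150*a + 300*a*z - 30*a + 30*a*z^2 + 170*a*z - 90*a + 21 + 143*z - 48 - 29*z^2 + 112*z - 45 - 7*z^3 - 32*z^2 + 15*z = 30*a^3 + a^2*(67*z + 363) + a*(30*z^2 + 470*z + 30) - 7*z^3 - 61*z^2 + 270*z - 72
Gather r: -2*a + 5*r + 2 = -2*a + 5*r + 2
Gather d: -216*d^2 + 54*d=-216*d^2 + 54*d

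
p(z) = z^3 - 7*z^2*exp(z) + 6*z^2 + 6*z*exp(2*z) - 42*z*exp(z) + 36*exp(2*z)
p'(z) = -7*z^2*exp(z) + 3*z^2 + 12*z*exp(2*z) - 56*z*exp(z) + 12*z + 78*exp(2*z) - 42*exp(z)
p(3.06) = 20672.34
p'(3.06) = 46298.52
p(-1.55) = 22.14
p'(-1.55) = -2.78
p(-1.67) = 22.53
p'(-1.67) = -3.60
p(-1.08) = 21.77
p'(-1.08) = 1.54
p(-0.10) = 32.78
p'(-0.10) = 28.71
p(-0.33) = 27.62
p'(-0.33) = 17.18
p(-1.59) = 22.26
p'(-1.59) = -3.06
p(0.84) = 131.87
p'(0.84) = 267.10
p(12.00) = 2860579107370.47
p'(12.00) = 5880304849650.43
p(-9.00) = -243.02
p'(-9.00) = 134.99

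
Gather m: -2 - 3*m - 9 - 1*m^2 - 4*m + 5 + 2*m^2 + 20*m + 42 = m^2 + 13*m + 36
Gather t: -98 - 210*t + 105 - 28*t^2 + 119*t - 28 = -28*t^2 - 91*t - 21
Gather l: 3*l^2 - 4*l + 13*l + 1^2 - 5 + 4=3*l^2 + 9*l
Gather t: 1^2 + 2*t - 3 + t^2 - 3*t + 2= t^2 - t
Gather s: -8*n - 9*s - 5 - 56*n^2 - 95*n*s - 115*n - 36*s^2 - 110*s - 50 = -56*n^2 - 123*n - 36*s^2 + s*(-95*n - 119) - 55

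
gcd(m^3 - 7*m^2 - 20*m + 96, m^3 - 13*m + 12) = m^2 + m - 12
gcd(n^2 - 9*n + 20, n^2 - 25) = n - 5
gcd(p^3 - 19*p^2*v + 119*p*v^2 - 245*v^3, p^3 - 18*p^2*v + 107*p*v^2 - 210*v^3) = p^2 - 12*p*v + 35*v^2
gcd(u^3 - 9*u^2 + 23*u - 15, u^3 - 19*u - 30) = u - 5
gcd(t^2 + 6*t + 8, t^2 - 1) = 1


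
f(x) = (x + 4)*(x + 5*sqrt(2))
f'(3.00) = 17.07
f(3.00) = 70.50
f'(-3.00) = 5.07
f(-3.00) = 4.07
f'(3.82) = 18.71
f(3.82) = 85.17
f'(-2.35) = 6.37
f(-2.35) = 7.79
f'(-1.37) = 8.33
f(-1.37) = 14.99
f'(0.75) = 12.57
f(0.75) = 37.15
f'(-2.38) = 6.31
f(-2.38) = 7.60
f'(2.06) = 15.19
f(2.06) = 55.33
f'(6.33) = 23.73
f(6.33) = 138.43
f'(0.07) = 11.21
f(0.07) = 29.06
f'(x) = 2*x + 4 + 5*sqrt(2)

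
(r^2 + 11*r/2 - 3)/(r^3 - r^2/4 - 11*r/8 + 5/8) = 4*(r + 6)/(4*r^2 + r - 5)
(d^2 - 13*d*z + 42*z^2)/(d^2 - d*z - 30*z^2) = (d - 7*z)/(d + 5*z)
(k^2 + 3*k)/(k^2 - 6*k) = (k + 3)/(k - 6)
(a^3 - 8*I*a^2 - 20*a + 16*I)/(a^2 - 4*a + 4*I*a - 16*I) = (a^3 - 8*I*a^2 - 20*a + 16*I)/(a^2 + 4*a*(-1 + I) - 16*I)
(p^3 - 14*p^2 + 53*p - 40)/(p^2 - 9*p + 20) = (p^2 - 9*p + 8)/(p - 4)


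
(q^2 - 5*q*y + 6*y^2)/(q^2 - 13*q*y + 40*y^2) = (q^2 - 5*q*y + 6*y^2)/(q^2 - 13*q*y + 40*y^2)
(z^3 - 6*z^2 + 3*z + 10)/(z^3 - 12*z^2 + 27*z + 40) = (z - 2)/(z - 8)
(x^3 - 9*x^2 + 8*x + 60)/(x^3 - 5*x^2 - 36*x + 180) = (x + 2)/(x + 6)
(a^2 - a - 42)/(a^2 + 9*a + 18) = (a - 7)/(a + 3)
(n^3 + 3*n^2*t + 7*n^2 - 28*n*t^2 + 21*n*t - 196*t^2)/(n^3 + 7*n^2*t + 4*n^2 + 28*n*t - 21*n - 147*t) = (n - 4*t)/(n - 3)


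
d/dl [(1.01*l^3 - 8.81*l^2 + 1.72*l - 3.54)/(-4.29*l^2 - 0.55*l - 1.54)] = (-4.3329*l^4 - 1.111*l^3 + 7.5581*l^2 - 3.2384*l - 4.5958)/(18.4041*l^4 + 4.719*l^3 + 13.5157*l^2 + 1.694*l + 2.3716)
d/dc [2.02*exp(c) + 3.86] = 2.02*exp(c)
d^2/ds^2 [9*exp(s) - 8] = 9*exp(s)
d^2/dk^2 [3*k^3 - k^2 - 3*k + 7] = 18*k - 2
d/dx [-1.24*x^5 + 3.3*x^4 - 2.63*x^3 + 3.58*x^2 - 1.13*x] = -6.2*x^4 + 13.2*x^3 - 7.89*x^2 + 7.16*x - 1.13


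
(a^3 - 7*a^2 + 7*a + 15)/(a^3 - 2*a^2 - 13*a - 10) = (a - 3)/(a + 2)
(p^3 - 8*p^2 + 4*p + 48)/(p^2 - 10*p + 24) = p + 2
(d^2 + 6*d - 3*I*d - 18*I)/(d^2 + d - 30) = (d - 3*I)/(d - 5)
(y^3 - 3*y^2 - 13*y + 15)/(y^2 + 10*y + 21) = (y^2 - 6*y + 5)/(y + 7)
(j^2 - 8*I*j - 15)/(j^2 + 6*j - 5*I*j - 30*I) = (j - 3*I)/(j + 6)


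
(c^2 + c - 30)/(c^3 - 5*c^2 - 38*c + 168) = (c - 5)/(c^2 - 11*c + 28)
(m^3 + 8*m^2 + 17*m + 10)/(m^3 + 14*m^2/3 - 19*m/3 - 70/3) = 3*(m + 1)/(3*m - 7)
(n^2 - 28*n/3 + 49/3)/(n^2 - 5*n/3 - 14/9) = 3*(n - 7)/(3*n + 2)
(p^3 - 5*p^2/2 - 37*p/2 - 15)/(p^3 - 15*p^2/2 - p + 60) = (p + 1)/(p - 4)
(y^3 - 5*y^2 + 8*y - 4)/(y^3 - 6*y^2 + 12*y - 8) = (y - 1)/(y - 2)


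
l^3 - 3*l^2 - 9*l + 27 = (l - 3)^2*(l + 3)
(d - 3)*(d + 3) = d^2 - 9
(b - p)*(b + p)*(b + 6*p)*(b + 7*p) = b^4 + 13*b^3*p + 41*b^2*p^2 - 13*b*p^3 - 42*p^4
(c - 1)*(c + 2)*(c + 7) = c^3 + 8*c^2 + 5*c - 14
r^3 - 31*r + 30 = (r - 5)*(r - 1)*(r + 6)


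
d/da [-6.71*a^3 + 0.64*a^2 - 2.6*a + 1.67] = -20.13*a^2 + 1.28*a - 2.6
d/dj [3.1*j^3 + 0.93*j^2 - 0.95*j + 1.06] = 9.3*j^2 + 1.86*j - 0.95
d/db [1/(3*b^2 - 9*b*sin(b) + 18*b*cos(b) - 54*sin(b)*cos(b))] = (2*b*sin(b) + b*cos(b) - 2*b/3 + sin(b) - 2*cos(b) + 6*cos(2*b))/((b - 3*sin(b))^2*(b + 6*cos(b))^2)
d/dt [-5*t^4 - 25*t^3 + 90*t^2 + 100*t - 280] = -20*t^3 - 75*t^2 + 180*t + 100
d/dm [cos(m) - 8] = -sin(m)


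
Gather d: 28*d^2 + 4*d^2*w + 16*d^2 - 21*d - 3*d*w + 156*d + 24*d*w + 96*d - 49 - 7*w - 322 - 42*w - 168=d^2*(4*w + 44) + d*(21*w + 231) - 49*w - 539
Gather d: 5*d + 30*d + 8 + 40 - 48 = 35*d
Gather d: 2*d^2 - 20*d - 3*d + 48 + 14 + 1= 2*d^2 - 23*d + 63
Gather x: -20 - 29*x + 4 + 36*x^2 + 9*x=36*x^2 - 20*x - 16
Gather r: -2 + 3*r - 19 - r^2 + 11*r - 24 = -r^2 + 14*r - 45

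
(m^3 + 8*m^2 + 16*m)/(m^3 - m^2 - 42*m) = (m^2 + 8*m + 16)/(m^2 - m - 42)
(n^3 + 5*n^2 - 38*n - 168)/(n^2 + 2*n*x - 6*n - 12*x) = (n^2 + 11*n + 28)/(n + 2*x)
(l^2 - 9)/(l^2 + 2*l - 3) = (l - 3)/(l - 1)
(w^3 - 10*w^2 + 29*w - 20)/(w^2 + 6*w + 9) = (w^3 - 10*w^2 + 29*w - 20)/(w^2 + 6*w + 9)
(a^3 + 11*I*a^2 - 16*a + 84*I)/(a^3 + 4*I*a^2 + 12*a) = (a + 7*I)/a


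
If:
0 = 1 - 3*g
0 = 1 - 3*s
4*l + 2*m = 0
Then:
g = 1/3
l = -m/2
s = 1/3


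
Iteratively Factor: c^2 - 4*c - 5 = (c + 1)*(c - 5)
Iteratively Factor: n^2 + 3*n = (n + 3)*(n)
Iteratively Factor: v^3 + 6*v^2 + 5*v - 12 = (v + 4)*(v^2 + 2*v - 3) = (v - 1)*(v + 4)*(v + 3)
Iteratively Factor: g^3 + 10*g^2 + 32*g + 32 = (g + 4)*(g^2 + 6*g + 8) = (g + 2)*(g + 4)*(g + 4)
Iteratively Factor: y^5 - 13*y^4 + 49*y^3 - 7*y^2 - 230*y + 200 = (y - 5)*(y^4 - 8*y^3 + 9*y^2 + 38*y - 40) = (y - 5)^2*(y^3 - 3*y^2 - 6*y + 8) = (y - 5)^2*(y + 2)*(y^2 - 5*y + 4) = (y - 5)^2*(y - 1)*(y + 2)*(y - 4)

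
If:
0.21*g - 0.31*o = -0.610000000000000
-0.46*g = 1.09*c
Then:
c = 1.2258628221931 - 0.622979467016164*o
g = 1.47619047619048*o - 2.9047619047619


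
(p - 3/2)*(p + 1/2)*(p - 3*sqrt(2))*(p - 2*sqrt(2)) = p^4 - 5*sqrt(2)*p^3 - p^3 + 5*sqrt(2)*p^2 + 45*p^2/4 - 12*p + 15*sqrt(2)*p/4 - 9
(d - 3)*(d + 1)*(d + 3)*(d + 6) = d^4 + 7*d^3 - 3*d^2 - 63*d - 54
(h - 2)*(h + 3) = h^2 + h - 6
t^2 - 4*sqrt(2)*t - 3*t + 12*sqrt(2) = (t - 3)*(t - 4*sqrt(2))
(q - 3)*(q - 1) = q^2 - 4*q + 3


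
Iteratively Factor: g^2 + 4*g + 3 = (g + 3)*(g + 1)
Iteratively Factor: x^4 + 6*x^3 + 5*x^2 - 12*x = (x)*(x^3 + 6*x^2 + 5*x - 12) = x*(x - 1)*(x^2 + 7*x + 12) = x*(x - 1)*(x + 3)*(x + 4)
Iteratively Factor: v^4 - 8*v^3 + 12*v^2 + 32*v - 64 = (v - 2)*(v^3 - 6*v^2 + 32) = (v - 4)*(v - 2)*(v^2 - 2*v - 8) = (v - 4)*(v - 2)*(v + 2)*(v - 4)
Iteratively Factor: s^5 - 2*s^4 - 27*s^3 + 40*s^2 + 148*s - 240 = (s + 4)*(s^4 - 6*s^3 - 3*s^2 + 52*s - 60) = (s - 2)*(s + 4)*(s^3 - 4*s^2 - 11*s + 30) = (s - 2)^2*(s + 4)*(s^2 - 2*s - 15) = (s - 5)*(s - 2)^2*(s + 4)*(s + 3)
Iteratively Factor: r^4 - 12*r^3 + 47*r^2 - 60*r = (r - 3)*(r^3 - 9*r^2 + 20*r) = r*(r - 3)*(r^2 - 9*r + 20) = r*(r - 4)*(r - 3)*(r - 5)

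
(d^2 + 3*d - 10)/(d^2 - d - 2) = (d + 5)/(d + 1)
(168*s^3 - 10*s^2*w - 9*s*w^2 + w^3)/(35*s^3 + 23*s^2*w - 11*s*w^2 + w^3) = (24*s^2 + 2*s*w - w^2)/(5*s^2 + 4*s*w - w^2)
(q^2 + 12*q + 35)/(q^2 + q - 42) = (q + 5)/(q - 6)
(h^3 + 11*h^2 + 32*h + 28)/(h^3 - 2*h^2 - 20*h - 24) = (h + 7)/(h - 6)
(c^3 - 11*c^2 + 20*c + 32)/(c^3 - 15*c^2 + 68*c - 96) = (c + 1)/(c - 3)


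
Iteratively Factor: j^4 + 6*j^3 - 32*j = (j + 4)*(j^3 + 2*j^2 - 8*j) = (j + 4)^2*(j^2 - 2*j) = j*(j + 4)^2*(j - 2)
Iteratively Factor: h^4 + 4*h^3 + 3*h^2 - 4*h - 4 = (h + 2)*(h^3 + 2*h^2 - h - 2) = (h - 1)*(h + 2)*(h^2 + 3*h + 2) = (h - 1)*(h + 2)^2*(h + 1)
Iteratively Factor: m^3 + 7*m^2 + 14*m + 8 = (m + 1)*(m^2 + 6*m + 8) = (m + 1)*(m + 4)*(m + 2)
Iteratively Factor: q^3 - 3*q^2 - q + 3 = (q - 1)*(q^2 - 2*q - 3) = (q - 1)*(q + 1)*(q - 3)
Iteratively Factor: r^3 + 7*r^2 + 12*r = (r + 3)*(r^2 + 4*r) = (r + 3)*(r + 4)*(r)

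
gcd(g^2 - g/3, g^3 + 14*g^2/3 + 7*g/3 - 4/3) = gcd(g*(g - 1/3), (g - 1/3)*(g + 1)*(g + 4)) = g - 1/3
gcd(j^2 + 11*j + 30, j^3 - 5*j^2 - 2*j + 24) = 1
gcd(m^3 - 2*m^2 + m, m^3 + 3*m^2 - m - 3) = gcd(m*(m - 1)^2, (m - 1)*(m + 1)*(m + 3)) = m - 1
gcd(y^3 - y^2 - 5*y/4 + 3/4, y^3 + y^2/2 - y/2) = y^2 + y/2 - 1/2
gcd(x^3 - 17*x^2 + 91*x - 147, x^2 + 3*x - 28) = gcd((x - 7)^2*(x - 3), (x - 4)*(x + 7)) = 1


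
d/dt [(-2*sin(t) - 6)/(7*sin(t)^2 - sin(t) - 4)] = 2*(7*sin(t)^2 + 42*sin(t) + 1)*cos(t)/(-7*sin(t)^2 + sin(t) + 4)^2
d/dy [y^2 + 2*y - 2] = 2*y + 2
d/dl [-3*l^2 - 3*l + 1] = -6*l - 3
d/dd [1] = 0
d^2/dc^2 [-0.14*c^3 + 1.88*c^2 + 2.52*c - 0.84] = 3.76 - 0.84*c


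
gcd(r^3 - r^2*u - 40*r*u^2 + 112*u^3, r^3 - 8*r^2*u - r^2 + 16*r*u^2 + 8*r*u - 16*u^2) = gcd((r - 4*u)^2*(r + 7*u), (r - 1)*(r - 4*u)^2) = r^2 - 8*r*u + 16*u^2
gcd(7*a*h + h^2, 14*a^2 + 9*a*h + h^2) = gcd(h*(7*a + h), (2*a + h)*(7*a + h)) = 7*a + h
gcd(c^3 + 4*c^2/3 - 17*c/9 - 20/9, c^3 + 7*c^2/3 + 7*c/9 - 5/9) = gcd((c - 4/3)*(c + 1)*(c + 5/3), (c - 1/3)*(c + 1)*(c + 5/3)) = c^2 + 8*c/3 + 5/3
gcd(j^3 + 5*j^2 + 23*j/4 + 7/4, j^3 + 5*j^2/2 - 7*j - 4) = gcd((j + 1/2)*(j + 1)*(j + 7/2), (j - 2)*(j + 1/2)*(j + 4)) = j + 1/2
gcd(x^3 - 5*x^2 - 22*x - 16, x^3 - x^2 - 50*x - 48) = x^2 - 7*x - 8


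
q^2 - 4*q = q*(q - 4)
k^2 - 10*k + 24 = (k - 6)*(k - 4)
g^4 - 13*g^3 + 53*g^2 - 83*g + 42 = (g - 7)*(g - 3)*(g - 2)*(g - 1)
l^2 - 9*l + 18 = (l - 6)*(l - 3)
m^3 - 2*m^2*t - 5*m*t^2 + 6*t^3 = (m - 3*t)*(m - t)*(m + 2*t)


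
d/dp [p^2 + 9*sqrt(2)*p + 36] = 2*p + 9*sqrt(2)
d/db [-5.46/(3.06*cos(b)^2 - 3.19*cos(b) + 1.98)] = (17.4174 - 33.4152*cos(b))*sin(b)/(3.06*cos(b)^2 - 3.19*cos(b) + 1.98)^2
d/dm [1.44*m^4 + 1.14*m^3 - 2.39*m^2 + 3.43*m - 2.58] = 5.76*m^3 + 3.42*m^2 - 4.78*m + 3.43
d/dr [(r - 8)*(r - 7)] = 2*r - 15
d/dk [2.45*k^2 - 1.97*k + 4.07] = 4.9*k - 1.97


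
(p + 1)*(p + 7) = p^2 + 8*p + 7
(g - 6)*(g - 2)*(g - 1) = g^3 - 9*g^2 + 20*g - 12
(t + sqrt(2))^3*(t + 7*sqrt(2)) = t^4 + 10*sqrt(2)*t^3 + 48*t^2 + 44*sqrt(2)*t + 28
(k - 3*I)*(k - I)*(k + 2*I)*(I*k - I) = I*k^4 + 2*k^3 - I*k^3 - 2*k^2 + 5*I*k^2 + 6*k - 5*I*k - 6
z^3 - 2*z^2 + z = z*(z - 1)^2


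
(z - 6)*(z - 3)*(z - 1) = z^3 - 10*z^2 + 27*z - 18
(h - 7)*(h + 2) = h^2 - 5*h - 14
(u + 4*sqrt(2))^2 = u^2 + 8*sqrt(2)*u + 32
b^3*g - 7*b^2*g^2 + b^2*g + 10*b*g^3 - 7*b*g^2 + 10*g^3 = (b - 5*g)*(b - 2*g)*(b*g + g)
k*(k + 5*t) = k^2 + 5*k*t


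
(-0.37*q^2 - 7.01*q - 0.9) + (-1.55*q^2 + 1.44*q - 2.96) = -1.92*q^2 - 5.57*q - 3.86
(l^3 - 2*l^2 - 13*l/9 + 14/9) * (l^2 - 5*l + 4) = l^5 - 7*l^4 + 113*l^3/9 + 7*l^2/9 - 122*l/9 + 56/9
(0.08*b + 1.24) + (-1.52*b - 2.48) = -1.44*b - 1.24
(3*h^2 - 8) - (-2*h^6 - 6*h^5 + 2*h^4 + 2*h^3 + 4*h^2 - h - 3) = 2*h^6 + 6*h^5 - 2*h^4 - 2*h^3 - h^2 + h - 5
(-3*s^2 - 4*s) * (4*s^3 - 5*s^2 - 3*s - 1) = -12*s^5 - s^4 + 29*s^3 + 15*s^2 + 4*s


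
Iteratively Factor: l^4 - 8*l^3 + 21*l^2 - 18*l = (l - 3)*(l^3 - 5*l^2 + 6*l) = (l - 3)*(l - 2)*(l^2 - 3*l) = l*(l - 3)*(l - 2)*(l - 3)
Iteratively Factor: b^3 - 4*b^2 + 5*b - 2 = (b - 1)*(b^2 - 3*b + 2) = (b - 1)^2*(b - 2)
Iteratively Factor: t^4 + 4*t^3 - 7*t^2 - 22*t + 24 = (t - 2)*(t^3 + 6*t^2 + 5*t - 12) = (t - 2)*(t + 4)*(t^2 + 2*t - 3) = (t - 2)*(t - 1)*(t + 4)*(t + 3)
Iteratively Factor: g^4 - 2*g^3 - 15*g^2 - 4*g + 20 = (g - 5)*(g^3 + 3*g^2 - 4) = (g - 5)*(g + 2)*(g^2 + g - 2) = (g - 5)*(g + 2)^2*(g - 1)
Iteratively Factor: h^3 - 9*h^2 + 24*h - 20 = (h - 2)*(h^2 - 7*h + 10) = (h - 2)^2*(h - 5)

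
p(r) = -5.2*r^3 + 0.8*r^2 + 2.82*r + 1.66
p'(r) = -15.6*r^2 + 1.6*r + 2.82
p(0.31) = 2.46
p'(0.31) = 1.82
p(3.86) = -274.60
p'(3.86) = -223.44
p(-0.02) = 1.60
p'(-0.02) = 2.78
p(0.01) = 1.69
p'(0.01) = 2.83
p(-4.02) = 341.07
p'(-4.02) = -255.71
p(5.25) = -713.94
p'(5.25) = -418.76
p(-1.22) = 8.85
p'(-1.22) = -22.35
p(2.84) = -102.99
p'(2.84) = -118.46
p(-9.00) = 3831.88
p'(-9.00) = -1275.18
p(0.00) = 1.66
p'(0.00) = 2.82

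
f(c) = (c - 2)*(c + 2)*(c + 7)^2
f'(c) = (c - 2)*(c + 2)*(2*c + 14) + (c - 2)*(c + 7)^2 + (c + 2)*(c + 7)^2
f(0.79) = -204.86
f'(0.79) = 43.28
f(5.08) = 3182.13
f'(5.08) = 2009.45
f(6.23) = 6093.40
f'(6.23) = 3102.06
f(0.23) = -206.33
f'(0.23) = -33.03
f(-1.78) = -22.66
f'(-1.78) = -105.69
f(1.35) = -151.82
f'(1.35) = 151.89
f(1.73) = -76.75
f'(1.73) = 246.11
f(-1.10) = -97.12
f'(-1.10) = -109.50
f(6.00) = 5408.00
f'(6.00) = 2860.00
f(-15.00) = 14144.00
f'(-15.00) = -5456.00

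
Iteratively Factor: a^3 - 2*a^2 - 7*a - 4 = (a + 1)*(a^2 - 3*a - 4) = (a + 1)^2*(a - 4)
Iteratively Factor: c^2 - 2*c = (c - 2)*(c)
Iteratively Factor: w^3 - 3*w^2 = (w - 3)*(w^2) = w*(w - 3)*(w)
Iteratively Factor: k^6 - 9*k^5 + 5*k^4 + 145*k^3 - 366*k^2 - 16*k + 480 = (k - 5)*(k^5 - 4*k^4 - 15*k^3 + 70*k^2 - 16*k - 96) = (k - 5)*(k - 2)*(k^4 - 2*k^3 - 19*k^2 + 32*k + 48) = (k - 5)*(k - 2)*(k + 1)*(k^3 - 3*k^2 - 16*k + 48) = (k - 5)*(k - 2)*(k + 1)*(k + 4)*(k^2 - 7*k + 12) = (k - 5)*(k - 4)*(k - 2)*(k + 1)*(k + 4)*(k - 3)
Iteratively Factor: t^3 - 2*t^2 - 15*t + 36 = (t + 4)*(t^2 - 6*t + 9) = (t - 3)*(t + 4)*(t - 3)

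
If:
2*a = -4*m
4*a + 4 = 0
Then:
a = -1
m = 1/2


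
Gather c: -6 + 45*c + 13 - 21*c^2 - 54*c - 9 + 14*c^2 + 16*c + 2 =-7*c^2 + 7*c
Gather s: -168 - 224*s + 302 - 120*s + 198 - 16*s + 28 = 360 - 360*s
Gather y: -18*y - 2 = -18*y - 2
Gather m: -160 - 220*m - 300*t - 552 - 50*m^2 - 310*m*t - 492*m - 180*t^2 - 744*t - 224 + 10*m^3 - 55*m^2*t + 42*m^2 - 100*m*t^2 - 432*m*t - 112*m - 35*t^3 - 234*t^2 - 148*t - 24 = 10*m^3 + m^2*(-55*t - 8) + m*(-100*t^2 - 742*t - 824) - 35*t^3 - 414*t^2 - 1192*t - 960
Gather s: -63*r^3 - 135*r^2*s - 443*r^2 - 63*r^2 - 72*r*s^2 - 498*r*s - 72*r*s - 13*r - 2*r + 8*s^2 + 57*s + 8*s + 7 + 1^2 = -63*r^3 - 506*r^2 - 15*r + s^2*(8 - 72*r) + s*(-135*r^2 - 570*r + 65) + 8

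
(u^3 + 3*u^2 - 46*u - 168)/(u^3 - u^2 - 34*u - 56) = (u + 6)/(u + 2)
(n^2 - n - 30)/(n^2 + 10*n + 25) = (n - 6)/(n + 5)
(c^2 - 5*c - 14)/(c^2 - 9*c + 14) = (c + 2)/(c - 2)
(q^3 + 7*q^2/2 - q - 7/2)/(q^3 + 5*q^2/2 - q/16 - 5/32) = 16*(2*q^3 + 7*q^2 - 2*q - 7)/(32*q^3 + 80*q^2 - 2*q - 5)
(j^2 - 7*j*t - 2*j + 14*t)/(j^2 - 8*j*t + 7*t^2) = (2 - j)/(-j + t)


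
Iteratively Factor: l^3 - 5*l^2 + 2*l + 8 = (l + 1)*(l^2 - 6*l + 8) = (l - 2)*(l + 1)*(l - 4)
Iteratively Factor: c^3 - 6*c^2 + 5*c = (c - 5)*(c^2 - c) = (c - 5)*(c - 1)*(c)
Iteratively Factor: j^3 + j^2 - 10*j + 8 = (j + 4)*(j^2 - 3*j + 2) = (j - 2)*(j + 4)*(j - 1)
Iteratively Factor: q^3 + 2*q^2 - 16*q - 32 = (q - 4)*(q^2 + 6*q + 8) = (q - 4)*(q + 2)*(q + 4)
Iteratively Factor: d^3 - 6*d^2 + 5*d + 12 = (d + 1)*(d^2 - 7*d + 12) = (d - 3)*(d + 1)*(d - 4)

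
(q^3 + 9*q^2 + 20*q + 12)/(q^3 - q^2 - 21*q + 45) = (q^3 + 9*q^2 + 20*q + 12)/(q^3 - q^2 - 21*q + 45)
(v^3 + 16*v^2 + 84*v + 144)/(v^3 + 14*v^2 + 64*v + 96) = (v + 6)/(v + 4)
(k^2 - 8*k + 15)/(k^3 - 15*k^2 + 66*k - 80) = (k - 3)/(k^2 - 10*k + 16)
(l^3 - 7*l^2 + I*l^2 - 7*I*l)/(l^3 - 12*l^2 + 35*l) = (l + I)/(l - 5)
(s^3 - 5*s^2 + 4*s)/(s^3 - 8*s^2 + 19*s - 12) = s/(s - 3)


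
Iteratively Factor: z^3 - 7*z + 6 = (z - 1)*(z^2 + z - 6) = (z - 2)*(z - 1)*(z + 3)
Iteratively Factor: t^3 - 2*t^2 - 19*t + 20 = (t + 4)*(t^2 - 6*t + 5) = (t - 5)*(t + 4)*(t - 1)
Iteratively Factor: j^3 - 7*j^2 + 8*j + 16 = (j - 4)*(j^2 - 3*j - 4) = (j - 4)^2*(j + 1)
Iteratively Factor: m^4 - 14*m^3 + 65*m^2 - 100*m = (m - 5)*(m^3 - 9*m^2 + 20*m) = m*(m - 5)*(m^2 - 9*m + 20) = m*(m - 5)*(m - 4)*(m - 5)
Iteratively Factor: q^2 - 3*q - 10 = (q + 2)*(q - 5)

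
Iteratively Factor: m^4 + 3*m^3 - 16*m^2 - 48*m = (m - 4)*(m^3 + 7*m^2 + 12*m) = (m - 4)*(m + 3)*(m^2 + 4*m) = (m - 4)*(m + 3)*(m + 4)*(m)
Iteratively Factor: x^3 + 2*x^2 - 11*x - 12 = (x + 1)*(x^2 + x - 12) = (x + 1)*(x + 4)*(x - 3)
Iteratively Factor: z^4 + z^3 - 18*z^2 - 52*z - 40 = (z + 2)*(z^3 - z^2 - 16*z - 20) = (z + 2)^2*(z^2 - 3*z - 10) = (z + 2)^3*(z - 5)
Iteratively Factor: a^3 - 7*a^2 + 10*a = (a - 2)*(a^2 - 5*a) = (a - 5)*(a - 2)*(a)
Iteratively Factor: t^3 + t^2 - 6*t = (t)*(t^2 + t - 6) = t*(t - 2)*(t + 3)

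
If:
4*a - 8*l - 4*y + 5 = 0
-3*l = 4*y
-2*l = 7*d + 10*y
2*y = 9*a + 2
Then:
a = -35/102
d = 407/714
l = 37/51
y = -37/68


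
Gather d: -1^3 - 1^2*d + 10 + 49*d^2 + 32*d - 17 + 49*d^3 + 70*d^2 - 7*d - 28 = 49*d^3 + 119*d^2 + 24*d - 36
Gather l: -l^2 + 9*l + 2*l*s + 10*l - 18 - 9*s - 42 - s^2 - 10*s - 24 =-l^2 + l*(2*s + 19) - s^2 - 19*s - 84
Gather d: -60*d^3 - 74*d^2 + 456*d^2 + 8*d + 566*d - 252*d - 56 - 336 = -60*d^3 + 382*d^2 + 322*d - 392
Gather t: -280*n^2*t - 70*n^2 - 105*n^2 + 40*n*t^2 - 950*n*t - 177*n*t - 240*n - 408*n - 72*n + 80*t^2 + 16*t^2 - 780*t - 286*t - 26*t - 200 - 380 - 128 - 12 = -175*n^2 - 720*n + t^2*(40*n + 96) + t*(-280*n^2 - 1127*n - 1092) - 720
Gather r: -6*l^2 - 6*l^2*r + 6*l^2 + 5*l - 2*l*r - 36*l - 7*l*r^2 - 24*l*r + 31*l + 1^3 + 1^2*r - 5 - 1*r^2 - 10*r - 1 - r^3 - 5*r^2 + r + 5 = -r^3 + r^2*(-7*l - 6) + r*(-6*l^2 - 26*l - 8)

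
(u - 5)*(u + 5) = u^2 - 25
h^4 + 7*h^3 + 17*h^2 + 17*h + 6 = (h + 1)^2*(h + 2)*(h + 3)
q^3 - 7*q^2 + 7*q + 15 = (q - 5)*(q - 3)*(q + 1)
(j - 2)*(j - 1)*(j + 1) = j^3 - 2*j^2 - j + 2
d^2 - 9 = (d - 3)*(d + 3)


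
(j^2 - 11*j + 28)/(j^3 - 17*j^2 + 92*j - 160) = (j - 7)/(j^2 - 13*j + 40)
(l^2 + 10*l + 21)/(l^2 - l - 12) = (l + 7)/(l - 4)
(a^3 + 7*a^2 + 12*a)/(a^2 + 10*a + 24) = a*(a + 3)/(a + 6)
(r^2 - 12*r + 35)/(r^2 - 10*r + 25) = (r - 7)/(r - 5)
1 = 1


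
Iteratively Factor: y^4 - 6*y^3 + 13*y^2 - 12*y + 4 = (y - 2)*(y^3 - 4*y^2 + 5*y - 2) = (y - 2)*(y - 1)*(y^2 - 3*y + 2) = (y - 2)^2*(y - 1)*(y - 1)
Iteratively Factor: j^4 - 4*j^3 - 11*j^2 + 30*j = (j)*(j^3 - 4*j^2 - 11*j + 30) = j*(j - 2)*(j^2 - 2*j - 15) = j*(j - 2)*(j + 3)*(j - 5)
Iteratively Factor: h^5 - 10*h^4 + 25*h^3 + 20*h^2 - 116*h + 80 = (h - 1)*(h^4 - 9*h^3 + 16*h^2 + 36*h - 80) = (h - 4)*(h - 1)*(h^3 - 5*h^2 - 4*h + 20) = (h - 5)*(h - 4)*(h - 1)*(h^2 - 4) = (h - 5)*(h - 4)*(h - 2)*(h - 1)*(h + 2)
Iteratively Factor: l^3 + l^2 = (l)*(l^2 + l) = l^2*(l + 1)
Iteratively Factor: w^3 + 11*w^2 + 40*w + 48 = (w + 4)*(w^2 + 7*w + 12) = (w + 3)*(w + 4)*(w + 4)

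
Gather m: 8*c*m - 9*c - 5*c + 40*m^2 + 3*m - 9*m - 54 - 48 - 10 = -14*c + 40*m^2 + m*(8*c - 6) - 112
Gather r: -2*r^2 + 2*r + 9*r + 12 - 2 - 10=-2*r^2 + 11*r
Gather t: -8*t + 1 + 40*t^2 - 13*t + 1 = 40*t^2 - 21*t + 2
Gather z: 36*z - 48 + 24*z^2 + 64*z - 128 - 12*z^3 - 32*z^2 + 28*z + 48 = -12*z^3 - 8*z^2 + 128*z - 128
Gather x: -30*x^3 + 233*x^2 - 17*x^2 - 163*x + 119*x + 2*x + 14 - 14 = -30*x^3 + 216*x^2 - 42*x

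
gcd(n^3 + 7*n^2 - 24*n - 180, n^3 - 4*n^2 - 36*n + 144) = n + 6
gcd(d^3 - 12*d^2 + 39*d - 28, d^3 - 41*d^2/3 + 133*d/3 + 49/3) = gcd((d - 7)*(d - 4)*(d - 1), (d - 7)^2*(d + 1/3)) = d - 7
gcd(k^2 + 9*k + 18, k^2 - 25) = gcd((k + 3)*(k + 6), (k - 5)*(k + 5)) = 1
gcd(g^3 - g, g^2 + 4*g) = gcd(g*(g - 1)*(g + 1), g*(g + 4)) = g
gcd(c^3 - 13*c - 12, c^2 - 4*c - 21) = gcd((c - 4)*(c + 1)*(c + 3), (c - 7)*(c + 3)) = c + 3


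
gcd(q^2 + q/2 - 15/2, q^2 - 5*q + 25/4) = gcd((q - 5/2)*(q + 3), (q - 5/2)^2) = q - 5/2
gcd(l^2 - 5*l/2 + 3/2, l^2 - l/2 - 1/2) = l - 1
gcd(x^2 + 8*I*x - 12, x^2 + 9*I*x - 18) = x + 6*I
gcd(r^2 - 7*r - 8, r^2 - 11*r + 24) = r - 8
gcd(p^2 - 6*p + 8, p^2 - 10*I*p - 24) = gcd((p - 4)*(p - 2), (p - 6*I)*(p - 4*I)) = 1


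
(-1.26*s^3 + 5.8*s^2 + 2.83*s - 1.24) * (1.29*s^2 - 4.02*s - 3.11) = -1.6254*s^5 + 12.5472*s^4 - 15.7467*s^3 - 31.0142*s^2 - 3.8165*s + 3.8564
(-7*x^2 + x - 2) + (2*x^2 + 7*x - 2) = -5*x^2 + 8*x - 4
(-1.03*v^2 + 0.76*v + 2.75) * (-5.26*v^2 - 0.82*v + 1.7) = 5.4178*v^4 - 3.153*v^3 - 16.8392*v^2 - 0.963*v + 4.675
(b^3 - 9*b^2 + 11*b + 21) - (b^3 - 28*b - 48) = -9*b^2 + 39*b + 69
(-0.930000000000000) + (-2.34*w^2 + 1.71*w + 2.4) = -2.34*w^2 + 1.71*w + 1.47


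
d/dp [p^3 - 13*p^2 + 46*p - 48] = 3*p^2 - 26*p + 46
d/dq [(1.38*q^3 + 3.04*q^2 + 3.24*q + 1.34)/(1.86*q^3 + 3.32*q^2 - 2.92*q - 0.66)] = (8.88178419700125e-16*q^5 - 1.0728*q^4 - 20.112*q^3 - 29.8432*q^2 - 12.9104*q + 1.7744)/(3.4596*q^6 + 12.3504*q^5 + 0.159999999999998*q^4 - 21.844*q^3 + 4.144*q^2 + 3.8544*q + 0.4356)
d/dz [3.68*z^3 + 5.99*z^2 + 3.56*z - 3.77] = 11.04*z^2 + 11.98*z + 3.56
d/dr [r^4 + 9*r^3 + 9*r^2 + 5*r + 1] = 4*r^3 + 27*r^2 + 18*r + 5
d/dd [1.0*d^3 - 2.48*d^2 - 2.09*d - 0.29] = 3.0*d^2 - 4.96*d - 2.09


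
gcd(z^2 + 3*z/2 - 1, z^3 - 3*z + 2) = z + 2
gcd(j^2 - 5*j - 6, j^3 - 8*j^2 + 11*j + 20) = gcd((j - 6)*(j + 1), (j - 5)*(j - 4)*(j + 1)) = j + 1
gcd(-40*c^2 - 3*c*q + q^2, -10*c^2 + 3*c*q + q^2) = 5*c + q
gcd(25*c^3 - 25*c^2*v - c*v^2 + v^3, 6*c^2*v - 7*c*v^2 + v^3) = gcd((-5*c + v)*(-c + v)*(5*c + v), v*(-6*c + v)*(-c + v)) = -c + v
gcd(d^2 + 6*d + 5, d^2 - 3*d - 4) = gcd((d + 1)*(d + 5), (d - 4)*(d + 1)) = d + 1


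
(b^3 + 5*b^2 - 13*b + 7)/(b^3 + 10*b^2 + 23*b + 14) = (b^2 - 2*b + 1)/(b^2 + 3*b + 2)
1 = 1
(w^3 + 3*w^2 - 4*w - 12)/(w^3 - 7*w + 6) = (w + 2)/(w - 1)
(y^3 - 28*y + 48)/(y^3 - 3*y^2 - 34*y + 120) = (y - 2)/(y - 5)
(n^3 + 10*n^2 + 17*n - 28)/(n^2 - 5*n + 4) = (n^2 + 11*n + 28)/(n - 4)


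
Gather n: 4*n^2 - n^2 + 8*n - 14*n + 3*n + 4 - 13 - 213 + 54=3*n^2 - 3*n - 168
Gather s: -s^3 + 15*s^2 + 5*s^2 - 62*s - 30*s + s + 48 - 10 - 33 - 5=-s^3 + 20*s^2 - 91*s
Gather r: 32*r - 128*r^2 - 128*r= -128*r^2 - 96*r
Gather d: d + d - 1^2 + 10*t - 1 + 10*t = 2*d + 20*t - 2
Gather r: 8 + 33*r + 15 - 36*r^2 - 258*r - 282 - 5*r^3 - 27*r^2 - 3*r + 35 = -5*r^3 - 63*r^2 - 228*r - 224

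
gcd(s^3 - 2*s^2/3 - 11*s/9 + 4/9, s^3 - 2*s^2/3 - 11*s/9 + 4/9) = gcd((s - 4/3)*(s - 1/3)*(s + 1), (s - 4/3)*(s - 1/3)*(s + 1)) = s^3 - 2*s^2/3 - 11*s/9 + 4/9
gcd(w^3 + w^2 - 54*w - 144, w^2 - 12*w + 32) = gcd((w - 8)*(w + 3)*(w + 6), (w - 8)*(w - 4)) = w - 8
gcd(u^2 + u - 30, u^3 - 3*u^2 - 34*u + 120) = u^2 + u - 30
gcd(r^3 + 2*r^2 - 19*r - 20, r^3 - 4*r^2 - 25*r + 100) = r^2 + r - 20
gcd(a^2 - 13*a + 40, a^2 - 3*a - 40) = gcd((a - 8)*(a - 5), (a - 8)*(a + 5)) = a - 8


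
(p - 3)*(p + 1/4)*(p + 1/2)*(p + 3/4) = p^4 - 3*p^3/2 - 61*p^2/16 - 63*p/32 - 9/32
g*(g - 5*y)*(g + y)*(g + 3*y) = g^4 - g^3*y - 17*g^2*y^2 - 15*g*y^3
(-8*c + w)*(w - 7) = -8*c*w + 56*c + w^2 - 7*w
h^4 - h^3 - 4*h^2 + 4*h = h*(h - 2)*(h - 1)*(h + 2)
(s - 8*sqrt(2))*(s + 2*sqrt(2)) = s^2 - 6*sqrt(2)*s - 32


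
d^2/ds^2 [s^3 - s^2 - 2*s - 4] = 6*s - 2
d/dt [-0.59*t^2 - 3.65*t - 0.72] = -1.18*t - 3.65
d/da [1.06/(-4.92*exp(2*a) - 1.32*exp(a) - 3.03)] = (10.4304*exp(a) + 1.3992)*exp(a)/(4.92*exp(2*a) + 1.32*exp(a) + 3.03)^2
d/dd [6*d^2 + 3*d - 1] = 12*d + 3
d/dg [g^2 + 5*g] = 2*g + 5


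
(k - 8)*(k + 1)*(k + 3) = k^3 - 4*k^2 - 29*k - 24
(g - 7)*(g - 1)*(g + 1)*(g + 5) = g^4 - 2*g^3 - 36*g^2 + 2*g + 35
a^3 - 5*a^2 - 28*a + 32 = (a - 8)*(a - 1)*(a + 4)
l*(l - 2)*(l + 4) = l^3 + 2*l^2 - 8*l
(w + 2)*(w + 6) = w^2 + 8*w + 12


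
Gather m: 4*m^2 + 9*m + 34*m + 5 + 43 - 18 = 4*m^2 + 43*m + 30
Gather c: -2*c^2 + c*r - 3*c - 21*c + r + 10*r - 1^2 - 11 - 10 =-2*c^2 + c*(r - 24) + 11*r - 22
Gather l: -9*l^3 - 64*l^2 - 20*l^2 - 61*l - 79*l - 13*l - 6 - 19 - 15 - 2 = -9*l^3 - 84*l^2 - 153*l - 42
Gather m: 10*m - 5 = 10*m - 5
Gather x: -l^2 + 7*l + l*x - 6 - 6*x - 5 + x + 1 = -l^2 + 7*l + x*(l - 5) - 10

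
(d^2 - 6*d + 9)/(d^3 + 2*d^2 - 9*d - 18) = (d - 3)/(d^2 + 5*d + 6)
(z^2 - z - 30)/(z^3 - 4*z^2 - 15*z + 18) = (z + 5)/(z^2 + 2*z - 3)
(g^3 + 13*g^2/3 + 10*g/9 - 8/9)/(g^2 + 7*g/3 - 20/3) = (9*g^2 + 3*g - 2)/(3*(3*g - 5))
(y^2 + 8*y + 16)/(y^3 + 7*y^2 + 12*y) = (y + 4)/(y*(y + 3))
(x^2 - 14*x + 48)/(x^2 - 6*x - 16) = (x - 6)/(x + 2)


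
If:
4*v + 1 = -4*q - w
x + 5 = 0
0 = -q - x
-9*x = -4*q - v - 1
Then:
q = 5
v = -66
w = 243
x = -5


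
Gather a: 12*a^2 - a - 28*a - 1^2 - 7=12*a^2 - 29*a - 8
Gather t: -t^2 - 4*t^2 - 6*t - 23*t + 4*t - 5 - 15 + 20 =-5*t^2 - 25*t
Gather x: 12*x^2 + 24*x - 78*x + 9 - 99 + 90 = 12*x^2 - 54*x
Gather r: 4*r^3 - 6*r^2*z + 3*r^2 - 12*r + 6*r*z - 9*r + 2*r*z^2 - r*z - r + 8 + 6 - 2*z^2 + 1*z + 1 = 4*r^3 + r^2*(3 - 6*z) + r*(2*z^2 + 5*z - 22) - 2*z^2 + z + 15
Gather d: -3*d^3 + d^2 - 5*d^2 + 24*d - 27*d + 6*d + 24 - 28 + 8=-3*d^3 - 4*d^2 + 3*d + 4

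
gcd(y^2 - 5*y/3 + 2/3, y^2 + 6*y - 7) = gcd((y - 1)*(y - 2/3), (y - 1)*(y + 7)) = y - 1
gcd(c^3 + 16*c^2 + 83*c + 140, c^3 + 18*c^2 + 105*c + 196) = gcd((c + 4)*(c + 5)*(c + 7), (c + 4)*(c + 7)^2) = c^2 + 11*c + 28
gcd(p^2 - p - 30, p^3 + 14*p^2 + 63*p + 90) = p + 5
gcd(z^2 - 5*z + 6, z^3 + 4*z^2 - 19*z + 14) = z - 2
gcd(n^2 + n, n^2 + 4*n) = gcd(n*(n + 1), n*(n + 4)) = n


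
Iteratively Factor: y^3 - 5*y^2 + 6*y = (y - 2)*(y^2 - 3*y) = y*(y - 2)*(y - 3)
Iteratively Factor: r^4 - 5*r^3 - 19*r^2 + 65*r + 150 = (r - 5)*(r^3 - 19*r - 30) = (r - 5)*(r + 3)*(r^2 - 3*r - 10) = (r - 5)*(r + 2)*(r + 3)*(r - 5)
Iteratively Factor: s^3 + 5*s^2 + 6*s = (s)*(s^2 + 5*s + 6) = s*(s + 3)*(s + 2)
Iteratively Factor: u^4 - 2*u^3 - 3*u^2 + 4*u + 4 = (u + 1)*(u^3 - 3*u^2 + 4) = (u - 2)*(u + 1)*(u^2 - u - 2) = (u - 2)*(u + 1)^2*(u - 2)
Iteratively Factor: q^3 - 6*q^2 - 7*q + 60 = (q + 3)*(q^2 - 9*q + 20) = (q - 4)*(q + 3)*(q - 5)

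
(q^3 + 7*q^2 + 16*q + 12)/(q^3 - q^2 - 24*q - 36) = (q + 2)/(q - 6)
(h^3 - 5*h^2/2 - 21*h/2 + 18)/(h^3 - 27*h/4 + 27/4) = 2*(h - 4)/(2*h - 3)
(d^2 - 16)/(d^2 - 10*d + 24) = (d + 4)/(d - 6)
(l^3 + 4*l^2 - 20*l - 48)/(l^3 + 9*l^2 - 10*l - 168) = (l + 2)/(l + 7)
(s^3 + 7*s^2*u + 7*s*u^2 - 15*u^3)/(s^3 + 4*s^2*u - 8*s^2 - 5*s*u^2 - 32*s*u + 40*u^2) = (s + 3*u)/(s - 8)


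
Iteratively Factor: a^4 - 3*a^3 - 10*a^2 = (a - 5)*(a^3 + 2*a^2) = a*(a - 5)*(a^2 + 2*a) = a^2*(a - 5)*(a + 2)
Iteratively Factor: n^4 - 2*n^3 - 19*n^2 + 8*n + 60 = (n - 5)*(n^3 + 3*n^2 - 4*n - 12) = (n - 5)*(n - 2)*(n^2 + 5*n + 6) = (n - 5)*(n - 2)*(n + 2)*(n + 3)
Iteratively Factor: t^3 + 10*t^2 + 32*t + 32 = (t + 4)*(t^2 + 6*t + 8) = (t + 4)^2*(t + 2)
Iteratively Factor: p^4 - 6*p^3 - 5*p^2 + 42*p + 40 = (p - 4)*(p^3 - 2*p^2 - 13*p - 10) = (p - 4)*(p + 2)*(p^2 - 4*p - 5) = (p - 4)*(p + 1)*(p + 2)*(p - 5)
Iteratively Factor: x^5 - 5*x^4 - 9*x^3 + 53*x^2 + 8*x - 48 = (x - 4)*(x^4 - x^3 - 13*x^2 + x + 12) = (x - 4)^2*(x^3 + 3*x^2 - x - 3) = (x - 4)^2*(x - 1)*(x^2 + 4*x + 3) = (x - 4)^2*(x - 1)*(x + 3)*(x + 1)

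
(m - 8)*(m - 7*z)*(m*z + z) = m^3*z - 7*m^2*z^2 - 7*m^2*z + 49*m*z^2 - 8*m*z + 56*z^2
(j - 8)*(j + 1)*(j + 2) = j^3 - 5*j^2 - 22*j - 16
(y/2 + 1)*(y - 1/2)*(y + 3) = y^3/2 + 9*y^2/4 + 7*y/4 - 3/2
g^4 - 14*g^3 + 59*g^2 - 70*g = g*(g - 7)*(g - 5)*(g - 2)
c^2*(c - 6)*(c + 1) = c^4 - 5*c^3 - 6*c^2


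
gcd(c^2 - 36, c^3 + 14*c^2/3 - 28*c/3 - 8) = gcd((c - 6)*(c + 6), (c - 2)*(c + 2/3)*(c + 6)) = c + 6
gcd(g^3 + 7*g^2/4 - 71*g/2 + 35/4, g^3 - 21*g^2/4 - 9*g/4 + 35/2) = g - 5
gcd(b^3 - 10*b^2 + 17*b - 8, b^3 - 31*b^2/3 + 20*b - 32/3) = b^2 - 9*b + 8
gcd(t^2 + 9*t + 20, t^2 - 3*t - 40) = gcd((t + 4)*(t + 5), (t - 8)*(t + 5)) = t + 5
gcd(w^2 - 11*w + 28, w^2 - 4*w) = w - 4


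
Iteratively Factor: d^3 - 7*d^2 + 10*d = (d)*(d^2 - 7*d + 10) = d*(d - 5)*(d - 2)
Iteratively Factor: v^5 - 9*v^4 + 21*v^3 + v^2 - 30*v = (v - 5)*(v^4 - 4*v^3 + v^2 + 6*v) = (v - 5)*(v + 1)*(v^3 - 5*v^2 + 6*v) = (v - 5)*(v - 3)*(v + 1)*(v^2 - 2*v) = v*(v - 5)*(v - 3)*(v + 1)*(v - 2)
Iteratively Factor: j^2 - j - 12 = (j + 3)*(j - 4)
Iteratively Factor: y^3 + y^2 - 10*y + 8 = (y + 4)*(y^2 - 3*y + 2) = (y - 1)*(y + 4)*(y - 2)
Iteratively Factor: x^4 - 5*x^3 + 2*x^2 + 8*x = (x - 2)*(x^3 - 3*x^2 - 4*x) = (x - 2)*(x + 1)*(x^2 - 4*x) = x*(x - 2)*(x + 1)*(x - 4)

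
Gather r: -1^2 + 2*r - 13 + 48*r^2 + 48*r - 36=48*r^2 + 50*r - 50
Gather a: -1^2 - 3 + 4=0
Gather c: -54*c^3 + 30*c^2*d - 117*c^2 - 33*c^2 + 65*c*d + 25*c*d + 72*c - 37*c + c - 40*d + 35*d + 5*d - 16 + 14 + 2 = -54*c^3 + c^2*(30*d - 150) + c*(90*d + 36)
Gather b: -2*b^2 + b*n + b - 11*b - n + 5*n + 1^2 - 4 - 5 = -2*b^2 + b*(n - 10) + 4*n - 8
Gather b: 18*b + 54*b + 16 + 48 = 72*b + 64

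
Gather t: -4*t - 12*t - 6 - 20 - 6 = -16*t - 32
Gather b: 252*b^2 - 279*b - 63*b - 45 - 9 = 252*b^2 - 342*b - 54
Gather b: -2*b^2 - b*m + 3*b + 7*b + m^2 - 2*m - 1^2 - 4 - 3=-2*b^2 + b*(10 - m) + m^2 - 2*m - 8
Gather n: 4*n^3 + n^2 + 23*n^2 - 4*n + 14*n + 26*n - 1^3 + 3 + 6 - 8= 4*n^3 + 24*n^2 + 36*n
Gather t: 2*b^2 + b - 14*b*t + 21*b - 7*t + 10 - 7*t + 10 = 2*b^2 + 22*b + t*(-14*b - 14) + 20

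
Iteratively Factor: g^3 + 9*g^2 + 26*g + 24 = (g + 2)*(g^2 + 7*g + 12) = (g + 2)*(g + 4)*(g + 3)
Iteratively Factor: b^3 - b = (b)*(b^2 - 1) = b*(b - 1)*(b + 1)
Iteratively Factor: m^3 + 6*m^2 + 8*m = (m + 4)*(m^2 + 2*m) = m*(m + 4)*(m + 2)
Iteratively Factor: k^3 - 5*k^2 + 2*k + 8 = (k - 2)*(k^2 - 3*k - 4) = (k - 2)*(k + 1)*(k - 4)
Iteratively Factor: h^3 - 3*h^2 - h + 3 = (h - 3)*(h^2 - 1) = (h - 3)*(h - 1)*(h + 1)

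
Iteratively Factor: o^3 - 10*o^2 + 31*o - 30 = (o - 5)*(o^2 - 5*o + 6) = (o - 5)*(o - 2)*(o - 3)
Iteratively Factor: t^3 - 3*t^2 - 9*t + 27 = (t - 3)*(t^2 - 9) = (t - 3)*(t + 3)*(t - 3)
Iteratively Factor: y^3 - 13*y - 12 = (y + 3)*(y^2 - 3*y - 4) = (y - 4)*(y + 3)*(y + 1)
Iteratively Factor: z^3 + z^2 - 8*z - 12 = (z + 2)*(z^2 - z - 6) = (z - 3)*(z + 2)*(z + 2)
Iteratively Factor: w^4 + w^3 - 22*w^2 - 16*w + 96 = (w + 3)*(w^3 - 2*w^2 - 16*w + 32) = (w + 3)*(w + 4)*(w^2 - 6*w + 8) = (w - 4)*(w + 3)*(w + 4)*(w - 2)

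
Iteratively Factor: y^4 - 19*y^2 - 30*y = (y + 3)*(y^3 - 3*y^2 - 10*y) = (y - 5)*(y + 3)*(y^2 + 2*y) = (y - 5)*(y + 2)*(y + 3)*(y)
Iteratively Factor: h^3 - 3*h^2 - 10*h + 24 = (h - 2)*(h^2 - h - 12) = (h - 2)*(h + 3)*(h - 4)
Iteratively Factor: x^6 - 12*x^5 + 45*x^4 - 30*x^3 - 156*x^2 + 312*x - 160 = (x - 5)*(x^5 - 7*x^4 + 10*x^3 + 20*x^2 - 56*x + 32) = (x - 5)*(x + 2)*(x^4 - 9*x^3 + 28*x^2 - 36*x + 16) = (x - 5)*(x - 2)*(x + 2)*(x^3 - 7*x^2 + 14*x - 8) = (x - 5)*(x - 2)^2*(x + 2)*(x^2 - 5*x + 4) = (x - 5)*(x - 4)*(x - 2)^2*(x + 2)*(x - 1)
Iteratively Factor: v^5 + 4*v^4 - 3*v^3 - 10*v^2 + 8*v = (v + 2)*(v^4 + 2*v^3 - 7*v^2 + 4*v) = (v - 1)*(v + 2)*(v^3 + 3*v^2 - 4*v) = v*(v - 1)*(v + 2)*(v^2 + 3*v - 4) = v*(v - 1)^2*(v + 2)*(v + 4)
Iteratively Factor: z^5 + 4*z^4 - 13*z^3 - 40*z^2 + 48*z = (z + 4)*(z^4 - 13*z^2 + 12*z) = (z - 3)*(z + 4)*(z^3 + 3*z^2 - 4*z) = (z - 3)*(z + 4)^2*(z^2 - z) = z*(z - 3)*(z + 4)^2*(z - 1)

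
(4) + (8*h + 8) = 8*h + 12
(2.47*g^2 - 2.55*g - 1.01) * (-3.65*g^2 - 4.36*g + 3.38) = -9.0155*g^4 - 1.4617*g^3 + 23.1531*g^2 - 4.2154*g - 3.4138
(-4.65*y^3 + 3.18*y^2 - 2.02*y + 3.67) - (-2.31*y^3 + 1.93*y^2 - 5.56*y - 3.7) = -2.34*y^3 + 1.25*y^2 + 3.54*y + 7.37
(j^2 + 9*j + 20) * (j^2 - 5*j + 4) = j^4 + 4*j^3 - 21*j^2 - 64*j + 80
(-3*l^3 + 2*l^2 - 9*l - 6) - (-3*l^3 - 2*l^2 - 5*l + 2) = 4*l^2 - 4*l - 8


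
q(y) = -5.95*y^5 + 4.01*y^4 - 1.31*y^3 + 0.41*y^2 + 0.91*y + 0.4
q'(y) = -29.75*y^4 + 16.04*y^3 - 3.93*y^2 + 0.82*y + 0.91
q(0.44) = 0.82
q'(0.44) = 0.76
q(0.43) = 0.81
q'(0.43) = 0.79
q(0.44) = 0.82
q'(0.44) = 0.76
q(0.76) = 0.58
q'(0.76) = -3.62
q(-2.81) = 1322.60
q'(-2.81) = -2243.19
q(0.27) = 0.66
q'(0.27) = 1.00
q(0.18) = 0.57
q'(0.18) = 0.99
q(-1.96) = 241.34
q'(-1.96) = -575.62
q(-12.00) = 1566013.96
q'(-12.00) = -645187.97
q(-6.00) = 51756.82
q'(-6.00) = -42166.13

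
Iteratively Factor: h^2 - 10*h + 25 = (h - 5)*(h - 5)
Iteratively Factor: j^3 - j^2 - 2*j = (j - 2)*(j^2 + j) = (j - 2)*(j + 1)*(j)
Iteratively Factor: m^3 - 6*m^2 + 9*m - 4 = (m - 4)*(m^2 - 2*m + 1) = (m - 4)*(m - 1)*(m - 1)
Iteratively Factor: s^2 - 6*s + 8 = (s - 4)*(s - 2)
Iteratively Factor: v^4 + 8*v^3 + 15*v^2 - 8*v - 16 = (v - 1)*(v^3 + 9*v^2 + 24*v + 16) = (v - 1)*(v + 4)*(v^2 + 5*v + 4) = (v - 1)*(v + 1)*(v + 4)*(v + 4)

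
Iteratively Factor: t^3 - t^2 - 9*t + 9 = (t - 3)*(t^2 + 2*t - 3) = (t - 3)*(t + 3)*(t - 1)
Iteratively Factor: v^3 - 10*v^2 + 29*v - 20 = (v - 4)*(v^2 - 6*v + 5) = (v - 5)*(v - 4)*(v - 1)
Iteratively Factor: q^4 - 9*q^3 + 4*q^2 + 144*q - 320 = (q + 4)*(q^3 - 13*q^2 + 56*q - 80) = (q - 4)*(q + 4)*(q^2 - 9*q + 20) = (q - 5)*(q - 4)*(q + 4)*(q - 4)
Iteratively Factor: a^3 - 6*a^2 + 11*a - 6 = (a - 2)*(a^2 - 4*a + 3) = (a - 2)*(a - 1)*(a - 3)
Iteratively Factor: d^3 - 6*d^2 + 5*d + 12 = (d - 4)*(d^2 - 2*d - 3) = (d - 4)*(d - 3)*(d + 1)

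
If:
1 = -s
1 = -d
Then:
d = -1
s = -1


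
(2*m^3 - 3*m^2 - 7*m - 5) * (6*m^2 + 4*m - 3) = 12*m^5 - 10*m^4 - 60*m^3 - 49*m^2 + m + 15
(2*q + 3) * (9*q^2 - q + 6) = 18*q^3 + 25*q^2 + 9*q + 18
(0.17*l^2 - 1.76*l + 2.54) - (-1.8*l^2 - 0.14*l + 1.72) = 1.97*l^2 - 1.62*l + 0.82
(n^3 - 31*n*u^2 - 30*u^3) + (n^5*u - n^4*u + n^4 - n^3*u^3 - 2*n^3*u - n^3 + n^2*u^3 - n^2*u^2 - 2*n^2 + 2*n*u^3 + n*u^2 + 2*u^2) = n^5*u - n^4*u + n^4 - n^3*u^3 - 2*n^3*u + n^2*u^3 - n^2*u^2 - 2*n^2 + 2*n*u^3 - 30*n*u^2 - 30*u^3 + 2*u^2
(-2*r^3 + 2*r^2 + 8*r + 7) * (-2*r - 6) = 4*r^4 + 8*r^3 - 28*r^2 - 62*r - 42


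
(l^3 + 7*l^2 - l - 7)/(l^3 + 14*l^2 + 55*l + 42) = (l - 1)/(l + 6)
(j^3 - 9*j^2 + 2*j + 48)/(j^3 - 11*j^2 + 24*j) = (j + 2)/j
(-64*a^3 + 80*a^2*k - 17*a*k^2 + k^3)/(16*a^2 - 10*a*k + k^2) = (-8*a^2 + 9*a*k - k^2)/(2*a - k)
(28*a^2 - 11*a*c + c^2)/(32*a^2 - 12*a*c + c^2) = (7*a - c)/(8*a - c)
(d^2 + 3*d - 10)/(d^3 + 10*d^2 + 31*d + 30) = (d - 2)/(d^2 + 5*d + 6)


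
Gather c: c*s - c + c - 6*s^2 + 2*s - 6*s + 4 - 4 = c*s - 6*s^2 - 4*s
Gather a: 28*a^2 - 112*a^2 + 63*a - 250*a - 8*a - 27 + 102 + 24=-84*a^2 - 195*a + 99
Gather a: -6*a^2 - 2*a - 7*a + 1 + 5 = -6*a^2 - 9*a + 6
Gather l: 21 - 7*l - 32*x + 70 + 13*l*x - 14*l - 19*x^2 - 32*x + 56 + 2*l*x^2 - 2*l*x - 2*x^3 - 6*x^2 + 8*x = l*(2*x^2 + 11*x - 21) - 2*x^3 - 25*x^2 - 56*x + 147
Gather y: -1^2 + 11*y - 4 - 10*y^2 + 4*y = -10*y^2 + 15*y - 5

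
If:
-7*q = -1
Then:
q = 1/7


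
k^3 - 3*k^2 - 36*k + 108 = (k - 6)*(k - 3)*(k + 6)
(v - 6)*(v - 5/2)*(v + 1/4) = v^3 - 33*v^2/4 + 103*v/8 + 15/4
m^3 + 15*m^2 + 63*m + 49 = (m + 1)*(m + 7)^2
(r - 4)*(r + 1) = r^2 - 3*r - 4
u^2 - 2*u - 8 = (u - 4)*(u + 2)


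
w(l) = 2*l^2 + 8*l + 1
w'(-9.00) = -28.00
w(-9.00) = 91.00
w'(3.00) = 20.00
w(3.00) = 43.00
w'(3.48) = 21.92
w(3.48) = 53.06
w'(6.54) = 34.16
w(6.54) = 138.86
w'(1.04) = 12.16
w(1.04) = 11.48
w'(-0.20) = 7.20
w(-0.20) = -0.52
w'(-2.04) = -0.16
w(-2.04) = -7.00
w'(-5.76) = -15.04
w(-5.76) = 21.28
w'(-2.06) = -0.24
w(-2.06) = -6.99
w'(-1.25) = 3.00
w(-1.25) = -5.88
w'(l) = 4*l + 8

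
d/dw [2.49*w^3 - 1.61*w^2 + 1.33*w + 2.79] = 7.47*w^2 - 3.22*w + 1.33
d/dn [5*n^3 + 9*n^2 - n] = 15*n^2 + 18*n - 1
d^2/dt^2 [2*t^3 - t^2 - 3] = 12*t - 2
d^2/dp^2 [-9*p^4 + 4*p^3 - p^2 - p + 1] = -108*p^2 + 24*p - 2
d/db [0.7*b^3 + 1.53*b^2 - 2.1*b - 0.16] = 2.1*b^2 + 3.06*b - 2.1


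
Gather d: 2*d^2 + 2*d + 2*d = 2*d^2 + 4*d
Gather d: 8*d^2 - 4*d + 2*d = 8*d^2 - 2*d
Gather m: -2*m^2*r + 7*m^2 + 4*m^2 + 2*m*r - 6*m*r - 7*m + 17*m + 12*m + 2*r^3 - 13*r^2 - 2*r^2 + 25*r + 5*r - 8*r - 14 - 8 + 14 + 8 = m^2*(11 - 2*r) + m*(22 - 4*r) + 2*r^3 - 15*r^2 + 22*r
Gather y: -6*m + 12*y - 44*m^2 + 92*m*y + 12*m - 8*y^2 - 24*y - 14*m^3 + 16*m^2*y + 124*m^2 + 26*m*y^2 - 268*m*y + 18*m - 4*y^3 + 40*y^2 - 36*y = -14*m^3 + 80*m^2 + 24*m - 4*y^3 + y^2*(26*m + 32) + y*(16*m^2 - 176*m - 48)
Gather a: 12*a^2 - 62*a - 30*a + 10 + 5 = 12*a^2 - 92*a + 15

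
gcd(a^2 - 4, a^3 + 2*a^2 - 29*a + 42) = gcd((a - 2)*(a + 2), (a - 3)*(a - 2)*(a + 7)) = a - 2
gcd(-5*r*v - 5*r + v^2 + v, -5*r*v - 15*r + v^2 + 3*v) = 5*r - v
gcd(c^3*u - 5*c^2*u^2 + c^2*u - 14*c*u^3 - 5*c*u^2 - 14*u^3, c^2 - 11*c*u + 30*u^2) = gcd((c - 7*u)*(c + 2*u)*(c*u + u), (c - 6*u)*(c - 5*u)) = 1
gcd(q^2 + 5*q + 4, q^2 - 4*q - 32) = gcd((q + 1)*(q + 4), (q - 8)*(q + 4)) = q + 4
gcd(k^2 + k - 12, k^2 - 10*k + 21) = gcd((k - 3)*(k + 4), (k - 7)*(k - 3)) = k - 3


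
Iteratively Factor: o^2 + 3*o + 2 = (o + 1)*(o + 2)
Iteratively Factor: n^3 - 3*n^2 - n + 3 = (n + 1)*(n^2 - 4*n + 3) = (n - 1)*(n + 1)*(n - 3)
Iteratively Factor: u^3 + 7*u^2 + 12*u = (u + 3)*(u^2 + 4*u) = u*(u + 3)*(u + 4)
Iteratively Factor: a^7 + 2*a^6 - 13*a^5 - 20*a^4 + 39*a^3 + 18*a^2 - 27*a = (a + 3)*(a^6 - a^5 - 10*a^4 + 10*a^3 + 9*a^2 - 9*a) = a*(a + 3)*(a^5 - a^4 - 10*a^3 + 10*a^2 + 9*a - 9) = a*(a + 3)^2*(a^4 - 4*a^3 + 2*a^2 + 4*a - 3) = a*(a - 3)*(a + 3)^2*(a^3 - a^2 - a + 1) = a*(a - 3)*(a + 1)*(a + 3)^2*(a^2 - 2*a + 1) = a*(a - 3)*(a - 1)*(a + 1)*(a + 3)^2*(a - 1)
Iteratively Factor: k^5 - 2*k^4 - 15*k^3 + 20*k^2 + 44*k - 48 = (k - 2)*(k^4 - 15*k^2 - 10*k + 24) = (k - 4)*(k - 2)*(k^3 + 4*k^2 + k - 6) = (k - 4)*(k - 2)*(k + 2)*(k^2 + 2*k - 3) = (k - 4)*(k - 2)*(k + 2)*(k + 3)*(k - 1)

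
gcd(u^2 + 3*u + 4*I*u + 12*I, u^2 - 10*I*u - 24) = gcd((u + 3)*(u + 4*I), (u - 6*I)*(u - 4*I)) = 1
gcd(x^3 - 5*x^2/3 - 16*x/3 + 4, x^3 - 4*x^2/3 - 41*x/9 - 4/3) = x - 3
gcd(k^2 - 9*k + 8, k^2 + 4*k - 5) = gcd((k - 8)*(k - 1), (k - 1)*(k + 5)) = k - 1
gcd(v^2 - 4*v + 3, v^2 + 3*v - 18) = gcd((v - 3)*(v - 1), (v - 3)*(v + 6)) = v - 3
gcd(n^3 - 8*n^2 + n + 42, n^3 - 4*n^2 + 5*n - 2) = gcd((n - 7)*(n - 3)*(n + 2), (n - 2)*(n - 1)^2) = 1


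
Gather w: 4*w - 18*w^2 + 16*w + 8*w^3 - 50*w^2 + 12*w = 8*w^3 - 68*w^2 + 32*w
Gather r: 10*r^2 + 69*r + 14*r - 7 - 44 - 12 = 10*r^2 + 83*r - 63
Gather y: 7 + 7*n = 7*n + 7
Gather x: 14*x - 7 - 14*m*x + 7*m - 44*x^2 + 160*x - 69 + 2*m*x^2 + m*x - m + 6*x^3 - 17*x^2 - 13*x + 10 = 6*m + 6*x^3 + x^2*(2*m - 61) + x*(161 - 13*m) - 66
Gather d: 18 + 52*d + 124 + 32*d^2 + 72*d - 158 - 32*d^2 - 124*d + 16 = 0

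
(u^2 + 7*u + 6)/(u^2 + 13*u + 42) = (u + 1)/(u + 7)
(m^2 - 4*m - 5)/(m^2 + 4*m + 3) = (m - 5)/(m + 3)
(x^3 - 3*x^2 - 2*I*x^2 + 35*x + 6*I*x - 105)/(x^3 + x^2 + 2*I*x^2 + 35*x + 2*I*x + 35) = (x^3 - x^2*(3 + 2*I) + x*(35 + 6*I) - 105)/(x^3 + x^2*(1 + 2*I) + x*(35 + 2*I) + 35)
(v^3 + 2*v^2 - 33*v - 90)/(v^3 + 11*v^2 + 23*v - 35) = (v^2 - 3*v - 18)/(v^2 + 6*v - 7)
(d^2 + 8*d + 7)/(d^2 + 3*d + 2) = (d + 7)/(d + 2)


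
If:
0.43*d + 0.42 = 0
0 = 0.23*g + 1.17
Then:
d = -0.98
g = -5.09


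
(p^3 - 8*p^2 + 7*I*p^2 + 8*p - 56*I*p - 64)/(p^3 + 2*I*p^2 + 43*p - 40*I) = (p - 8)/(p - 5*I)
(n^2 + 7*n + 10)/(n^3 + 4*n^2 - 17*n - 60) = (n + 2)/(n^2 - n - 12)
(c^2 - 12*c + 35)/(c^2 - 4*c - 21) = (c - 5)/(c + 3)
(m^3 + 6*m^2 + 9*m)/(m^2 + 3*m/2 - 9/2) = 2*m*(m + 3)/(2*m - 3)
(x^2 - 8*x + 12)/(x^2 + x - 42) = (x - 2)/(x + 7)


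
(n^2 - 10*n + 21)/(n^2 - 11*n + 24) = (n - 7)/(n - 8)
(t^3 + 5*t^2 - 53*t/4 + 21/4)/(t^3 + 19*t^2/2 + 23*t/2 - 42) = (t - 1/2)/(t + 4)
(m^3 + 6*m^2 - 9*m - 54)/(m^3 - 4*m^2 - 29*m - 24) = (m^2 + 3*m - 18)/(m^2 - 7*m - 8)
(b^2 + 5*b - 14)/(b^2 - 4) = (b + 7)/(b + 2)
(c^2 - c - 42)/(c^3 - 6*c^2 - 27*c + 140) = (c + 6)/(c^2 + c - 20)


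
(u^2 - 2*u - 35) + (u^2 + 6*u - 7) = 2*u^2 + 4*u - 42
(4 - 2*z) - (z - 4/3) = 16/3 - 3*z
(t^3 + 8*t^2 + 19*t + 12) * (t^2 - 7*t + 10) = t^5 + t^4 - 27*t^3 - 41*t^2 + 106*t + 120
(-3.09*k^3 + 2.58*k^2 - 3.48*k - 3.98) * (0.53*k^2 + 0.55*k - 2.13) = -1.6377*k^5 - 0.3321*k^4 + 6.1563*k^3 - 9.5188*k^2 + 5.2234*k + 8.4774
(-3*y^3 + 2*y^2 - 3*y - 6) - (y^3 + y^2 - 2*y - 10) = -4*y^3 + y^2 - y + 4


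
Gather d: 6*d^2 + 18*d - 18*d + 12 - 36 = 6*d^2 - 24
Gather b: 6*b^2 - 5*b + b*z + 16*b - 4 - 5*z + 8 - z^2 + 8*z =6*b^2 + b*(z + 11) - z^2 + 3*z + 4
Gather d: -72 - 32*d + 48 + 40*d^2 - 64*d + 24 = 40*d^2 - 96*d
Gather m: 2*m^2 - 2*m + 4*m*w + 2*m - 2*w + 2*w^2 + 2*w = 2*m^2 + 4*m*w + 2*w^2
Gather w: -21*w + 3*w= -18*w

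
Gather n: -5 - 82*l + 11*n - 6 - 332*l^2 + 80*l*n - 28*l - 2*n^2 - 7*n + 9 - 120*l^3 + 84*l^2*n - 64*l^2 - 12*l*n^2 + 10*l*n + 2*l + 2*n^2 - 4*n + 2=-120*l^3 - 396*l^2 - 12*l*n^2 - 108*l + n*(84*l^2 + 90*l)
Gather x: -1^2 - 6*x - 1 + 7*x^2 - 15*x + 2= 7*x^2 - 21*x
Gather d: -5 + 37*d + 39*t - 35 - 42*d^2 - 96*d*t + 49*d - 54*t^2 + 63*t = -42*d^2 + d*(86 - 96*t) - 54*t^2 + 102*t - 40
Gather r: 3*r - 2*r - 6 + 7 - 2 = r - 1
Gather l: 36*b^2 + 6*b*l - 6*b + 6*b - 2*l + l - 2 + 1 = 36*b^2 + l*(6*b - 1) - 1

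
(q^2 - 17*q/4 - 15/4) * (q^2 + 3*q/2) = q^4 - 11*q^3/4 - 81*q^2/8 - 45*q/8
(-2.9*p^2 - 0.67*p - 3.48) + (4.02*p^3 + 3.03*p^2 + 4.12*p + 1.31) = 4.02*p^3 + 0.13*p^2 + 3.45*p - 2.17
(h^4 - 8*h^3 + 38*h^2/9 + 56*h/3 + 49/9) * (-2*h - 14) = -2*h^5 + 2*h^4 + 932*h^3/9 - 868*h^2/9 - 2450*h/9 - 686/9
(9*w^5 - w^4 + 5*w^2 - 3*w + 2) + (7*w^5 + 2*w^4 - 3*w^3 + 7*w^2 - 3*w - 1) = 16*w^5 + w^4 - 3*w^3 + 12*w^2 - 6*w + 1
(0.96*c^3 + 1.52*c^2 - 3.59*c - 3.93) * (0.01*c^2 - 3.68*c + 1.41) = 0.0096*c^5 - 3.5176*c^4 - 4.2759*c^3 + 15.3151*c^2 + 9.4005*c - 5.5413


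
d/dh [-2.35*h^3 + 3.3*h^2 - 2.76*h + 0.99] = -7.05*h^2 + 6.6*h - 2.76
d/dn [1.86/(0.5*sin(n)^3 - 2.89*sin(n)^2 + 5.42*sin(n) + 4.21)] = (-2.79*sin(n)^2 + 10.7508*sin(n) - 10.0812)*cos(n)/(0.5*sin(n)^3 - 2.89*sin(n)^2 + 5.42*sin(n) + 4.21)^2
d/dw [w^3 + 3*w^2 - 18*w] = 3*w^2 + 6*w - 18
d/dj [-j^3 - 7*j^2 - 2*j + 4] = -3*j^2 - 14*j - 2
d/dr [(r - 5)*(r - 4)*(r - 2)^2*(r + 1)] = 5*r^4 - 48*r^3 + 141*r^2 - 112*r - 36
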